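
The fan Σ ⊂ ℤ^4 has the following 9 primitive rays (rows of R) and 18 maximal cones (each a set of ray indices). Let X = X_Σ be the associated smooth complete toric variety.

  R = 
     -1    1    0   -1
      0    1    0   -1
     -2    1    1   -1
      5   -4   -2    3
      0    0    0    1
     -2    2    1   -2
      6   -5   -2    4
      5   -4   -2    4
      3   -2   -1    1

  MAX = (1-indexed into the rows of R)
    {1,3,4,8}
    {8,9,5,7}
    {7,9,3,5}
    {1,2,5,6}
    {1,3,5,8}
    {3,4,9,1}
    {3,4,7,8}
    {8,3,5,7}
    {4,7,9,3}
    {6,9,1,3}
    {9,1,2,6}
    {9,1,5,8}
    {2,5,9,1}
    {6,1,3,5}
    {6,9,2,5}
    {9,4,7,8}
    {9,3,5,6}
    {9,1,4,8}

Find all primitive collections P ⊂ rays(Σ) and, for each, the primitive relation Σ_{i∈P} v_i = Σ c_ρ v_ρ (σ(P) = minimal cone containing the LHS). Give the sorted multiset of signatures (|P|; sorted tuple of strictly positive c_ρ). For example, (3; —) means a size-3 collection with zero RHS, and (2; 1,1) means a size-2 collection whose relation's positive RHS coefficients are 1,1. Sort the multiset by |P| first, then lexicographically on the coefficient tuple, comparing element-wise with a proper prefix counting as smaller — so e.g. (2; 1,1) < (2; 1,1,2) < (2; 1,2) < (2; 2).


12 collections generate NE(X_Σ); each relation:

  P={1,7}:  v_{1} + v_{7} = v_{4}  ⟹  sig = (2; 1)
  P={2,3}:  v_{2} + v_{3} = v_{6}  ⟹  sig = (2; 1)
  P={4,5}:  v_{4} + v_{5} = v_{8}  ⟹  sig = (2; 1)
  P={4,6}:  v_{4} + v_{6} = v_{9}  ⟹  sig = (2; 1)
  P={6,8}:  v_{6} + v_{8} = v_{5} + v_{9}  ⟹  sig = (2; 1,1)
  P={2,4}:  v_{2} + v_{4} = v_{1} + v_{5} + 2·v_{9}  ⟹  sig = (2; 1,1,2)
  P={6,7}:  v_{6} + v_{7} = v_{3} + v_{5} + 2·v_{9}  ⟹  sig = (2; 1,1,2)
  P={2,7}:  v_{2} + v_{7} = v_{5} + 2·v_{9}  ⟹  sig = (2; 1,2)
  P={2,8}:  v_{2} + v_{8} = v_{1} + 2·v_{5} + 2·v_{9}  ⟹  sig = (2; 1,2,2)
  P={3,8,9}:  v_{3} + v_{8} + v_{9} = v_{7}  ⟹  sig = (3; 1)
  P={1,3,5,9}:  v_{1} + v_{3} + v_{5} + v_{9} = 0  ⟹  sig = (4; —)
  P={1,5,6,9}:  v_{1} + v_{5} + v_{6} + v_{9} = v_{2}  ⟹  sig = (4; 1)

Sorted signature multiset PRS(X):
    |P|=2: 9 collections, coeffs (1), (1), (1), (1), (1,1), (1,1,2), (1,1,2), (1,2), (1,2,2)
    |P|=3: 1 collection, coeffs (1)
    |P|=4: 2 collections, coeffs (), (1)


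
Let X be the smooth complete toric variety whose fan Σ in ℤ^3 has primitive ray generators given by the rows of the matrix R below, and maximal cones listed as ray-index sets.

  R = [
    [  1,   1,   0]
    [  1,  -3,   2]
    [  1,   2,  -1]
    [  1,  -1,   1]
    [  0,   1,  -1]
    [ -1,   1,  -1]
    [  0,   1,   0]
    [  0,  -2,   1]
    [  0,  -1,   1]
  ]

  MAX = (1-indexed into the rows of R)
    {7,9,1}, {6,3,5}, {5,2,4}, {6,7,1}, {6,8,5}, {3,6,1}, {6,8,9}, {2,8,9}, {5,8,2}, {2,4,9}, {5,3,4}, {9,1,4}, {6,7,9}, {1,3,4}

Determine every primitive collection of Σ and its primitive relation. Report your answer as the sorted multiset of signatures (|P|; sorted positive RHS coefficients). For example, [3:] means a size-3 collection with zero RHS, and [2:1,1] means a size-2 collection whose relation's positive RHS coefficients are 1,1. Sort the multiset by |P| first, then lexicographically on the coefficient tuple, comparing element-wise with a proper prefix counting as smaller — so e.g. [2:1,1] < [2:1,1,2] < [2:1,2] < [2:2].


|primitive collections| = 16. Relations:

  • {4,6}:  v_{4} + v_{6} = 0  →  sig = [2:]
  • {5,9}:  v_{5} + v_{9} = 0  →  sig = [2:]
  • {1,5}:  v_{1} + v_{5} = v_{3}  →  sig = [2:1]
  • {1,8}:  v_{1} + v_{8} = v_{4}  →  sig = [2:1]
  • {2,6}:  v_{2} + v_{6} = v_{8}  →  sig = [2:1]
  • {3,9}:  v_{3} + v_{9} = v_{1}  →  sig = [2:1]
  • {4,8}:  v_{4} + v_{8} = v_{2}  →  sig = [2:1]
  • {7,8}:  v_{7} + v_{8} = v_{9}  →  sig = [2:1]
  • {2,7}:  v_{2} + v_{7} = v_{4} + v_{9}  →  sig = [2:1,1]
  • {3,8}:  v_{3} + v_{8} = v_{4} + v_{5}  →  sig = [2:1,1]
  • {4,7}:  v_{4} + v_{7} = v_{1} + v_{9}  →  sig = [2:1,1]
  • {5,7}:  v_{5} + v_{7} = v_{1} + v_{6}  →  sig = [2:1,1]
  • {2,3}:  v_{2} + v_{3} = 2·v_{4} + v_{5}  →  sig = [2:1,2]
  • {3,7}:  v_{3} + v_{7} = 2·v_{1} + v_{6}  →  sig = [2:1,2]
  • {1,2}:  v_{1} + v_{2} = 2·v_{4}  →  sig = [2:2]
  • {1,6,9}:  v_{1} + v_{6} + v_{9} = v_{7}  →  sig = [3:1]

Sorted signature multiset PRS(X):
    |P|=2: 15 collections, coeffs (), (), (1), (1), (1), (1), (1), (1), (1,1), (1,1), (1,1), (1,1), (1,2), (1,2), (2)
    |P|=3: 1 collection, coeffs (1)


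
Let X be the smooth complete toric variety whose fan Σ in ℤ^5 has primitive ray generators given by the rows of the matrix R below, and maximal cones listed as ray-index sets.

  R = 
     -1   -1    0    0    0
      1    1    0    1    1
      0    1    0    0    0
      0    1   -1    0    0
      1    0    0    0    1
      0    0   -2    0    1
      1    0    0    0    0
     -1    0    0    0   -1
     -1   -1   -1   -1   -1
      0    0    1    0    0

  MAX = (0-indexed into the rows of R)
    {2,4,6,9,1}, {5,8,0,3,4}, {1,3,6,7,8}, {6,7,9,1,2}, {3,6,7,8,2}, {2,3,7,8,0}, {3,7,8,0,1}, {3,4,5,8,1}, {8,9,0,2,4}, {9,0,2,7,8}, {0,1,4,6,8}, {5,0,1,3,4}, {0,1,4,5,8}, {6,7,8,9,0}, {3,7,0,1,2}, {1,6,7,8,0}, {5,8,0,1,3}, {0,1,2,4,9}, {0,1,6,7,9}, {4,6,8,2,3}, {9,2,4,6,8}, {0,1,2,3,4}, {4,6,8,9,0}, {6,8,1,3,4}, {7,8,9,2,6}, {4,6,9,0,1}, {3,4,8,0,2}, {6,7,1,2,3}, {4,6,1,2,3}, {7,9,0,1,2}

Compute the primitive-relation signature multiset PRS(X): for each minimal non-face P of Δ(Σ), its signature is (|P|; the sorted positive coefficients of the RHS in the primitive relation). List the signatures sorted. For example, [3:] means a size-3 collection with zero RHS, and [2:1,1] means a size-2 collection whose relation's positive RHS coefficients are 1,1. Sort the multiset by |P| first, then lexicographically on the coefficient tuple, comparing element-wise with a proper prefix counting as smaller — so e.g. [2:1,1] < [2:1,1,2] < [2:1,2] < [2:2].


Δ(Σ) — 10 vertices, 11 min non-faces:

  {4,7}:  v_{4} + v_{7} = 0 — sig = [2:]
  {3,9}:  v_{3} + v_{9} = v_{2} — sig = [2:1]
  {5,9}:  v_{5} + v_{9} = v_{0} + v_{3} + v_{4} — sig = [2:1,1,1]
  {5,7}:  v_{5} + v_{7} = v_{0} + v_{1} + v_{3} + v_{8} — sig = [2:1,1,1,1]
  {2,5}:  v_{2} + v_{5} = v_{0} + 2·v_{3} + v_{4} — sig = [2:1,1,2]
  {5,6}:  v_{5} + v_{6} = 2·v_{1} + v_{4} + 2·v_{8} — sig = [2:1,2,2]
  {0,2,6}:  v_{0} + v_{2} + v_{6} = 0 — sig = [3:]
  {1,8,9}:  v_{1} + v_{8} + v_{9} = 0 — sig = [3:]
  {1,2,8}:  v_{1} + v_{2} + v_{8} = v_{3} — sig = [3:1]
  {0,3,6}:  v_{0} + v_{3} + v_{6} = v_{1} + v_{8} — sig = [3:1,1]
  {0,1,3,4,8}:  v_{0} + v_{1} + v_{3} + v_{4} + v_{8} = v_{5} — sig = [5:1]

Hence PRS(X_Σ) =
[[2:], [2:1], [2:1,1,1], [2:1,1,1,1], [2:1,1,2], [2:1,2,2], [3:], [3:], [3:1], [3:1,1], [5:1]]


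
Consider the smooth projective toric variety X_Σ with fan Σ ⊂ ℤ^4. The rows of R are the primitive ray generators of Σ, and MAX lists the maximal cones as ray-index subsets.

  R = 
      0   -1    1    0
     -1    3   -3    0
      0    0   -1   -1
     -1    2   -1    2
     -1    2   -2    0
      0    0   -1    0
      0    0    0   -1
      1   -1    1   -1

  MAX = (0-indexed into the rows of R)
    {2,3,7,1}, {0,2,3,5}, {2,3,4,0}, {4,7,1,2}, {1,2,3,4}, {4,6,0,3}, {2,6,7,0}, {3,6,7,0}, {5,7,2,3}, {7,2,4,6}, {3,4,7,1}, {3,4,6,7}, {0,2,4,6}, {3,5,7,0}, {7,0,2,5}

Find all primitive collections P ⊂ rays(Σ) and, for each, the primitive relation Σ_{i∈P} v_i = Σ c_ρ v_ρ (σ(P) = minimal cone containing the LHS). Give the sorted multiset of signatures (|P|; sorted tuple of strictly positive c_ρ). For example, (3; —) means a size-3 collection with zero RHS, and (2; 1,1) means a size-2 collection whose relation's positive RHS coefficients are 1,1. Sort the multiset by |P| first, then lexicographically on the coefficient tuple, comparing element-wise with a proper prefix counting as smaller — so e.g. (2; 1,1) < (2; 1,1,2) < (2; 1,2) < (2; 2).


Primitive collections (9):

  P = {0,1}:  v_{0} + v_{1} = v_{4}  ⟹  sig = (2; 1)
  P = {5,6}:  v_{5} + v_{6} = v_{2}  ⟹  sig = (2; 1)
  P = {1,6}:  v_{1} + v_{6} = 2·v_{4} + v_{7}  ⟹  sig = (2; 1,2)
  P = {4,5}:  v_{4} + v_{5} = 2·v_{2} + v_{3}  ⟹  sig = (2; 1,2)
  P = {1,5}:  v_{1} + v_{5} = 3·v_{2} + 2·v_{3} + v_{7}  ⟹  sig = (2; 1,2,3)
  P = {0,4,7}:  v_{0} + v_{4} + v_{7} = v_{6}  ⟹  sig = (3; 1)
  P = {2,3,6}:  v_{2} + v_{3} + v_{6} = v_{4}  ⟹  sig = (3; 1)
  P = {0,2,3,7}:  v_{0} + v_{2} + v_{3} + v_{7} = 0  ⟹  sig = (4; —)
  P = {2,3,4,7}:  v_{2} + v_{3} + v_{4} + v_{7} = v_{1}  ⟹  sig = (4; 1)

so the primitive-relation signature multiset is
    |P|=2: 5 collections, coeffs (1), (1), (1,2), (1,2), (1,2,3)
    |P|=3: 2 collections, coeffs (1), (1)
    |P|=4: 2 collections, coeffs (), (1)


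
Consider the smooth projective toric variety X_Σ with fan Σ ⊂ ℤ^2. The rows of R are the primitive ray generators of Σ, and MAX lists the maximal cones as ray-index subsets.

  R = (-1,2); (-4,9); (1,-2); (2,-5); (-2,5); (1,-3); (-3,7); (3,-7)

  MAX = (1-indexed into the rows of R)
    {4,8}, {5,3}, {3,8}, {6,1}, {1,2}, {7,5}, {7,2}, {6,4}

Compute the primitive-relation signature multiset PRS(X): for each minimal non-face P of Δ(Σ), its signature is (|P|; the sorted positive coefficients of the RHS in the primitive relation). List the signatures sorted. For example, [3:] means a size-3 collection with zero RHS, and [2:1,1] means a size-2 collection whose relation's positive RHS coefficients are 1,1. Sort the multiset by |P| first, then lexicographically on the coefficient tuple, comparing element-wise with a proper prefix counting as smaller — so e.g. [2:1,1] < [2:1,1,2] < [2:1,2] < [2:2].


20 minimal non-faces of Δ(Σ) (on 8 rays):

  P = {1,3}:  v_{1} + v_{3} = 0  so sig = [2:]
  P = {4,5}:  v_{4} + v_{5} = 0  so sig = [2:]
  P = {7,8}:  v_{7} + v_{8} = 0  so sig = [2:]
  P = {1,4}:  v_{1} + v_{4} = v_{6}  so sig = [2:1]
  P = {1,5}:  v_{1} + v_{5} = v_{7}  so sig = [2:1]
  P = {1,7}:  v_{1} + v_{7} = v_{2}  so sig = [2:1]
  P = {1,8}:  v_{1} + v_{8} = v_{4}  so sig = [2:1]
  P = {2,3}:  v_{2} + v_{3} = v_{7}  so sig = [2:1]
  P = {2,8}:  v_{2} + v_{8} = v_{1}  so sig = [2:1]
  P = {3,4}:  v_{3} + v_{4} = v_{8}  so sig = [2:1]
  P = {3,6}:  v_{3} + v_{6} = v_{4}  so sig = [2:1]
  P = {3,7}:  v_{3} + v_{7} = v_{5}  so sig = [2:1]
  P = {4,7}:  v_{4} + v_{7} = v_{1}  so sig = [2:1]
  P = {5,6}:  v_{5} + v_{6} = v_{1}  so sig = [2:1]
  P = {5,8}:  v_{5} + v_{8} = v_{3}  so sig = [2:1]
  P = {2,4}:  v_{2} + v_{4} = 2·v_{1}  so sig = [2:2]
  P = {2,5}:  v_{2} + v_{5} = 2·v_{7}  so sig = [2:2]
  P = {6,7}:  v_{6} + v_{7} = 2·v_{1}  so sig = [2:2]
  P = {6,8}:  v_{6} + v_{8} = 2·v_{4}  so sig = [2:2]
  P = {2,6}:  v_{2} + v_{6} = 3·v_{1}  so sig = [2:3]

Sorted signature multiset PRS(X):
    |P|=2: 20 collections, coeffs (), (), (), (1), (1), (1), (1), (1), (1), (1), (1), (1), (1), (1), (1), (2), (2), (2), (2), (3)


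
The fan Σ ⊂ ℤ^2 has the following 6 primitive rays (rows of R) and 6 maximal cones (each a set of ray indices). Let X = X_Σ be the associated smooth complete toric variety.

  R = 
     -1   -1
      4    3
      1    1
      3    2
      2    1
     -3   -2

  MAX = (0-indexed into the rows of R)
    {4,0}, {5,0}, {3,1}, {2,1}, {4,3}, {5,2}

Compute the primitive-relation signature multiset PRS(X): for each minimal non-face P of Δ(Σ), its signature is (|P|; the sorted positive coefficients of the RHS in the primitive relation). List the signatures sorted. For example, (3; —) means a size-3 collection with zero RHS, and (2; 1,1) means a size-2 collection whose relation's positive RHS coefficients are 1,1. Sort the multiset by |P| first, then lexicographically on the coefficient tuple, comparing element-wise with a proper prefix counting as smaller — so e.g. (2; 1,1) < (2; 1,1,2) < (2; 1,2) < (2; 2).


Δ(Σ) — 6 vertices, 9 min non-faces:

  P = {0,2}:  v_{0} + v_{2} = 0  so sig = (2; —)
  P = {3,5}:  v_{3} + v_{5} = 0  so sig = (2; —)
  P = {0,1}:  v_{0} + v_{1} = v_{3}  so sig = (2; 1)
  P = {0,3}:  v_{0} + v_{3} = v_{4}  so sig = (2; 1)
  P = {1,5}:  v_{1} + v_{5} = v_{2}  so sig = (2; 1)
  P = {2,3}:  v_{2} + v_{3} = v_{1}  so sig = (2; 1)
  P = {2,4}:  v_{2} + v_{4} = v_{3}  so sig = (2; 1)
  P = {4,5}:  v_{4} + v_{5} = v_{0}  so sig = (2; 1)
  P = {1,4}:  v_{1} + v_{4} = 2·v_{3}  so sig = (2; 2)

so the primitive-relation signature multiset is
{ (2; —) ×2,  (2; 1) ×6,  (2; 2) }


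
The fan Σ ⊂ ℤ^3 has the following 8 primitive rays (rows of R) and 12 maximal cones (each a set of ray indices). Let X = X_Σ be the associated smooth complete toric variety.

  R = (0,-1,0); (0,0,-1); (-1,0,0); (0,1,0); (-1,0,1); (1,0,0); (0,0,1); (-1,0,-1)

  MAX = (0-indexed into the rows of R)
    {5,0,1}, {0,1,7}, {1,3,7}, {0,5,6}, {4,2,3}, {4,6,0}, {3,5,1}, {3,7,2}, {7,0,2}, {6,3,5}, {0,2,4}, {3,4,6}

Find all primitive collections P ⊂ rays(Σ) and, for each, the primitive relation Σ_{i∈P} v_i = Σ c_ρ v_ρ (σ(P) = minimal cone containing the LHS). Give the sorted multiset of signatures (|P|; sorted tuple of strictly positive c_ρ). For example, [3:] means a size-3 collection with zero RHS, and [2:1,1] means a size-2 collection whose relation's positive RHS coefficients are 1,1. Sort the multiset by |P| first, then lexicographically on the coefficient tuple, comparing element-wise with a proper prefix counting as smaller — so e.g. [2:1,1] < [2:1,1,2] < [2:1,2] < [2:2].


Σ has 10 primitive collections:

  P = {0,3}:  v_{0} + v_{3} = 0  ⇒ sig = [2:]
  P = {1,6}:  v_{1} + v_{6} = 0  ⇒ sig = [2:]
  P = {2,5}:  v_{2} + v_{5} = 0  ⇒ sig = [2:]
  P = {1,2}:  v_{1} + v_{2} = v_{7}  ⇒ sig = [2:1]
  P = {1,4}:  v_{1} + v_{4} = v_{2}  ⇒ sig = [2:1]
  P = {2,6}:  v_{2} + v_{6} = v_{4}  ⇒ sig = [2:1]
  P = {4,5}:  v_{4} + v_{5} = v_{6}  ⇒ sig = [2:1]
  P = {5,7}:  v_{5} + v_{7} = v_{1}  ⇒ sig = [2:1]
  P = {6,7}:  v_{6} + v_{7} = v_{2}  ⇒ sig = [2:1]
  P = {4,7}:  v_{4} + v_{7} = 2·v_{2}  ⇒ sig = [2:2]

Hence PRS(X_Σ) =
    [2:]
    [2:]
    [2:]
    [2:1]
    [2:1]
    [2:1]
    [2:1]
    [2:1]
    [2:1]
    [2:2]


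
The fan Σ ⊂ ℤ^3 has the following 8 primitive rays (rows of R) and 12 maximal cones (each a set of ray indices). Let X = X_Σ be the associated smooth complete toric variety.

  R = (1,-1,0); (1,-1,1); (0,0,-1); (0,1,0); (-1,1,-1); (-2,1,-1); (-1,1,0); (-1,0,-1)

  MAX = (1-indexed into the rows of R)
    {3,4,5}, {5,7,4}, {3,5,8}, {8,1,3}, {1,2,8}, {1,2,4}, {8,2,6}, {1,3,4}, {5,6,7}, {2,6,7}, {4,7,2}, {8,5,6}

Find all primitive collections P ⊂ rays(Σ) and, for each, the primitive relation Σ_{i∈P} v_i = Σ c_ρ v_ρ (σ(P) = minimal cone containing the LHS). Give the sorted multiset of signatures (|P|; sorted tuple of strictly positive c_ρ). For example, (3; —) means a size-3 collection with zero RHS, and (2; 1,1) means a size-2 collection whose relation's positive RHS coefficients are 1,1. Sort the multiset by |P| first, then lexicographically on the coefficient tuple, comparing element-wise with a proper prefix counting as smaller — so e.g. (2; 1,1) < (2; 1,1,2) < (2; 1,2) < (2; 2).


Minimal non-faces — 10 found among 8 rays, 12 max cones:

  P={1,7}:  v_{1} + v_{7} = 0 — sig = (2; —)
  P={2,5}:  v_{2} + v_{5} = 0 — sig = (2; —)
  P={1,5}:  v_{1} + v_{5} = v_{3} — sig = (2; 1)
  P={1,6}:  v_{1} + v_{6} = v_{8} — sig = (2; 1)
  P={2,3}:  v_{2} + v_{3} = v_{1} — sig = (2; 1)
  P={3,7}:  v_{3} + v_{7} = v_{5} — sig = (2; 1)
  P={4,8}:  v_{4} + v_{8} = v_{5} — sig = (2; 1)
  P={7,8}:  v_{7} + v_{8} = v_{6} — sig = (2; 1)
  P={3,6}:  v_{3} + v_{6} = v_{5} + v_{8} — sig = (2; 1,1)
  P={4,6}:  v_{4} + v_{6} = v_{5} + v_{7} — sig = (2; 1,1)

Signatures (|P|; sorted positive RHS coefficients), sorted:
    |P|=2: 10 collections, coeffs (), (), (1), (1), (1), (1), (1), (1), (1,1), (1,1)


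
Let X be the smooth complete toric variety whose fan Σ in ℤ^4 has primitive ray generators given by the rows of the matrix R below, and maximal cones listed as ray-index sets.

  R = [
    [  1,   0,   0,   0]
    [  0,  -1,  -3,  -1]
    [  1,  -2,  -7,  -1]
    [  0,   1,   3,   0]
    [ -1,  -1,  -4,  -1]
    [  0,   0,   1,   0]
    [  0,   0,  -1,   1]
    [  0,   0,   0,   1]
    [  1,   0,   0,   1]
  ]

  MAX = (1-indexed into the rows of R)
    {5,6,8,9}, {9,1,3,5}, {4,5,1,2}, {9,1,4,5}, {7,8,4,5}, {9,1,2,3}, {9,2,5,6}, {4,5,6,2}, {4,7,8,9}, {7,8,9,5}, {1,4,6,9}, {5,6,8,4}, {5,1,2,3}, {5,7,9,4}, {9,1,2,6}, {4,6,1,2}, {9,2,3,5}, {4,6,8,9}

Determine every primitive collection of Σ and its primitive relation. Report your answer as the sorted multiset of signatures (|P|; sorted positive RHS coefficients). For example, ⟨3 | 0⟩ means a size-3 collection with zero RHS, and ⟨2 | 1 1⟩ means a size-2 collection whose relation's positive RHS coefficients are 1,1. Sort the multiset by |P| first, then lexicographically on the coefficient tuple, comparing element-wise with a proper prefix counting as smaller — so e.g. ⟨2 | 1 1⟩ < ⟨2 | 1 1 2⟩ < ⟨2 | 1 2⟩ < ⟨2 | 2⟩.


14 minimal non-faces of Δ(Σ) (on 9 rays):

  {1,8}:  v_{1} + v_{8} = v_{9}  ⟹  sig = ⟨2 | 1⟩
  {6,7}:  v_{6} + v_{7} = v_{8}  ⟹  sig = ⟨2 | 1⟩
  {2,7}:  v_{2} + v_{7} = v_{5} + v_{9}  ⟹  sig = ⟨2 | 1 1⟩
  {2,8}:  v_{2} + v_{8} = v_{5} + v_{6} + v_{9}  ⟹  sig = ⟨2 | 1 1 1⟩
  {1,7}:  v_{1} + v_{7} = v_{4} + v_{5} + 2·v_{9}  ⟹  sig = ⟨2 | 1 1 2⟩
  {3,8}:  v_{3} + v_{8} = v_{2} + v_{5} + 2·v_{9}  ⟹  sig = ⟨2 | 1 1 2⟩
  {3,4}:  v_{3} + v_{4} = 2·v_{1} + v_{5}  ⟹  sig = ⟨2 | 1 2⟩
  {3,6}:  v_{3} + v_{6} = 2·v_{2} + v_{9}  ⟹  sig = ⟨2 | 1 2⟩
  {3,7}:  v_{3} + v_{7} = v_{1} + 2·v_{5} + 2·v_{9}  ⟹  sig = ⟨2 | 1 2 2⟩
  {1,5,6}:  v_{1} + v_{5} + v_{6} = v_{2}  ⟹  sig = ⟨3 | 1⟩
  {2,4,9}:  v_{2} + v_{4} + v_{9} = v_{1}  ⟹  sig = ⟨3 | 1⟩
  {4,5,6,9}:  v_{4} + v_{5} + v_{6} + v_{9} = 0  ⟹  sig = ⟨4 | 0⟩
  {1,2,5,9}:  v_{1} + v_{2} + v_{5} + v_{9} = v_{3}  ⟹  sig = ⟨4 | 1⟩
  {4,5,8,9}:  v_{4} + v_{5} + v_{8} + v_{9} = v_{7}  ⟹  sig = ⟨4 | 1⟩

so the primitive-relation signature multiset is
{ ⟨2 | 1⟩ ×2,  ⟨2 | 1 1⟩,  ⟨2 | 1 1 1⟩,  ⟨2 | 1 1 2⟩ ×2,  ⟨2 | 1 2⟩ ×2,  ⟨2 | 1 2 2⟩,  ⟨3 | 1⟩ ×2,  ⟨4 | 0⟩,  ⟨4 | 1⟩ ×2 }


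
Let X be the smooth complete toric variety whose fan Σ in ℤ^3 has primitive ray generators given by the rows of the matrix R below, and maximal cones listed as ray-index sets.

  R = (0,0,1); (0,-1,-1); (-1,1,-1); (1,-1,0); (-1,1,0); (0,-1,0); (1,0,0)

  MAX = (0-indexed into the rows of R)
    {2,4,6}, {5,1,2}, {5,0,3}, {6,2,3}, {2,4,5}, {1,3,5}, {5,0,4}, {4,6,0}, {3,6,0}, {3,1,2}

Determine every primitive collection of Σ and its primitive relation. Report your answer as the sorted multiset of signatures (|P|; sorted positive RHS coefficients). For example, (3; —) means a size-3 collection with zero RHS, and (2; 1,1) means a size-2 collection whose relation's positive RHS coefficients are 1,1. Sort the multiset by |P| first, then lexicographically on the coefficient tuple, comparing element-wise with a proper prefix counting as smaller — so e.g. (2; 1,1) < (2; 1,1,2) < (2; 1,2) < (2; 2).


7 minimal non-faces of Δ(Σ) (on 7 rays):

  P={3,4}:  v_{3} + v_{4} = 0  ⇒ sig = (2; —)
  P={0,1}:  v_{0} + v_{1} = v_{5}  ⇒ sig = (2; 1)
  P={0,2}:  v_{0} + v_{2} = v_{4}  ⇒ sig = (2; 1)
  P={5,6}:  v_{5} + v_{6} = v_{3}  ⇒ sig = (2; 1)
  P={1,4}:  v_{1} + v_{4} = v_{2} + v_{5}  ⇒ sig = (2; 1,1)
  P={1,6}:  v_{1} + v_{6} = v_{2} + 2·v_{3}  ⇒ sig = (2; 1,2)
  P={2,3,5}:  v_{2} + v_{3} + v_{5} = v_{1}  ⇒ sig = (3; 1)

Signatures (|P|; sorted positive RHS coefficients), sorted:
    |P|=2: 6 collections, coeffs (), (1), (1), (1), (1,1), (1,2)
    |P|=3: 1 collection, coeffs (1)


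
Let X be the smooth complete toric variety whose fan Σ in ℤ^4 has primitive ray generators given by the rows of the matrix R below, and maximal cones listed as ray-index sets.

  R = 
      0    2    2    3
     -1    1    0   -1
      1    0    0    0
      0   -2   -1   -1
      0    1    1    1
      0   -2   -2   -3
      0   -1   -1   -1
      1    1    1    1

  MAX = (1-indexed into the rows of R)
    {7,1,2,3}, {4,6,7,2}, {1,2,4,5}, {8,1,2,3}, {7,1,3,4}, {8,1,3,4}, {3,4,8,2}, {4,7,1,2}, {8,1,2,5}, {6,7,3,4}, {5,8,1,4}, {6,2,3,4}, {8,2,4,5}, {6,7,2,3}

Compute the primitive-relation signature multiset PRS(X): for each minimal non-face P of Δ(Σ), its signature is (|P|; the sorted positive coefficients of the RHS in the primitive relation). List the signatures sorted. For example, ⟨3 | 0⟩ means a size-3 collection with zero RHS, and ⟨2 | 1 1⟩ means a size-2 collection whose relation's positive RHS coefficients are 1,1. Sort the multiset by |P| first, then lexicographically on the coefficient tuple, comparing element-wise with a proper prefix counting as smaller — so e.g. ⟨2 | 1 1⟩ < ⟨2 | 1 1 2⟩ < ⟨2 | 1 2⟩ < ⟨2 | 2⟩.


9 collections generate NE(X_Σ); each relation:

  P = {1,6}:  v_{1} + v_{6} = 0 ; sig = ⟨2 | 0⟩
  P = {5,7}:  v_{5} + v_{7} = 0 ; sig = ⟨2 | 0⟩
  P = {3,5}:  v_{3} + v_{5} = v_{8} ; sig = ⟨2 | 1⟩
  P = {7,8}:  v_{7} + v_{8} = v_{3} ; sig = ⟨2 | 1⟩
  P = {5,6}:  v_{5} + v_{6} = v_{2} + v_{3} + v_{4} ; sig = ⟨2 | 1 1 1⟩
  P = {6,8}:  v_{6} + v_{8} = v_{2} + 2·v_{3} + v_{4} ; sig = ⟨2 | 1 1 2⟩
  P = {1,2,3,4}:  v_{1} + v_{2} + v_{3} + v_{4} = v_{5} ; sig = ⟨4 | 1⟩
  P = {2,3,4,7}:  v_{2} + v_{3} + v_{4} + v_{7} = v_{6} ; sig = ⟨4 | 1⟩
  P = {1,2,4,8}:  v_{1} + v_{2} + v_{4} + v_{8} = 2·v_{5} ; sig = ⟨4 | 2⟩

Hence PRS(X_Σ) =
[⟨2 | 0⟩, ⟨2 | 0⟩, ⟨2 | 1⟩, ⟨2 | 1⟩, ⟨2 | 1 1 1⟩, ⟨2 | 1 1 2⟩, ⟨4 | 1⟩, ⟨4 | 1⟩, ⟨4 | 2⟩]


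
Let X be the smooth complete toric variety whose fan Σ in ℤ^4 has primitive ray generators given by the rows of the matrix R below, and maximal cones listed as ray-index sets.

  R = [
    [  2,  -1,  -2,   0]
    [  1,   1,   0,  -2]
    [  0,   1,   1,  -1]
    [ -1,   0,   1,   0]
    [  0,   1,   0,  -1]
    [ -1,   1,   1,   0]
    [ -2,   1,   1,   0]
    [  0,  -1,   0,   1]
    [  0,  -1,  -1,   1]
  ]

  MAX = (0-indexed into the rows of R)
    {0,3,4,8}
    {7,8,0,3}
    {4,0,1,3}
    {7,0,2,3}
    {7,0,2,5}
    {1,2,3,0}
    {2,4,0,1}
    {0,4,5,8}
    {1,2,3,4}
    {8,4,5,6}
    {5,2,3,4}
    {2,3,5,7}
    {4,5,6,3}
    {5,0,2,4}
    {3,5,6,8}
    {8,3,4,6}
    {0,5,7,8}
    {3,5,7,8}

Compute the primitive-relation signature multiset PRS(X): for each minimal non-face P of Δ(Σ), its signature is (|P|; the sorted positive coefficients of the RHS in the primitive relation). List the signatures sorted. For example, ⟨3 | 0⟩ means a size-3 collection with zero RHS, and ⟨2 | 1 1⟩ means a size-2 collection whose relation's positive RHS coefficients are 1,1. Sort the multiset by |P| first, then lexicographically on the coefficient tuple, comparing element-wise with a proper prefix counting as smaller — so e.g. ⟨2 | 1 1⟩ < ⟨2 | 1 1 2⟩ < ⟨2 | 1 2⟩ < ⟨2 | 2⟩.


The 12 primitive collections of Σ (r=9, n=4):

  P={2,8}:  v_{2} + v_{8} = 0 ; sig = ⟨2 | 0⟩
  P={4,7}:  v_{4} + v_{7} = 0 ; sig = ⟨2 | 0⟩
  P={0,6}:  v_{0} + v_{6} = v_{4} + v_{8} ; sig = ⟨2 | 1 1⟩
  P={1,5}:  v_{1} + v_{5} = v_{2} + v_{4} ; sig = ⟨2 | 1 1⟩
  P={1,7}:  v_{1} + v_{7} = v_{0} + v_{2} + v_{3} ; sig = ⟨2 | 1 1 1⟩
  P={1,8}:  v_{1} + v_{8} = v_{0} + v_{3} + v_{4} ; sig = ⟨2 | 1 1 1⟩
  P={2,6}:  v_{2} + v_{6} = v_{3} + v_{4} + v_{5} ; sig = ⟨2 | 1 1 1⟩
  P={6,7}:  v_{6} + v_{7} = v_{3} + v_{5} + v_{8} ; sig = ⟨2 | 1 1 1⟩
  P={1,6}:  v_{1} + v_{6} = v_{3} + 2·v_{4} ; sig = ⟨2 | 1 2⟩
  P={0,3,5}:  v_{0} + v_{3} + v_{5} = 0 ; sig = ⟨3 | 0⟩
  P={0,2,3,4}:  v_{0} + v_{2} + v_{3} + v_{4} = v_{1} ; sig = ⟨4 | 1⟩
  P={3,4,5,8}:  v_{3} + v_{4} + v_{5} + v_{8} = v_{6} ; sig = ⟨4 | 1⟩

Sorted signature multiset PRS(X):
    |P|=2: 9 collections, coeffs (), (), (1,1), (1,1), (1,1,1), (1,1,1), (1,1,1), (1,1,1), (1,2)
    |P|=3: 1 collection, coeffs ()
    |P|=4: 2 collections, coeffs (1), (1)


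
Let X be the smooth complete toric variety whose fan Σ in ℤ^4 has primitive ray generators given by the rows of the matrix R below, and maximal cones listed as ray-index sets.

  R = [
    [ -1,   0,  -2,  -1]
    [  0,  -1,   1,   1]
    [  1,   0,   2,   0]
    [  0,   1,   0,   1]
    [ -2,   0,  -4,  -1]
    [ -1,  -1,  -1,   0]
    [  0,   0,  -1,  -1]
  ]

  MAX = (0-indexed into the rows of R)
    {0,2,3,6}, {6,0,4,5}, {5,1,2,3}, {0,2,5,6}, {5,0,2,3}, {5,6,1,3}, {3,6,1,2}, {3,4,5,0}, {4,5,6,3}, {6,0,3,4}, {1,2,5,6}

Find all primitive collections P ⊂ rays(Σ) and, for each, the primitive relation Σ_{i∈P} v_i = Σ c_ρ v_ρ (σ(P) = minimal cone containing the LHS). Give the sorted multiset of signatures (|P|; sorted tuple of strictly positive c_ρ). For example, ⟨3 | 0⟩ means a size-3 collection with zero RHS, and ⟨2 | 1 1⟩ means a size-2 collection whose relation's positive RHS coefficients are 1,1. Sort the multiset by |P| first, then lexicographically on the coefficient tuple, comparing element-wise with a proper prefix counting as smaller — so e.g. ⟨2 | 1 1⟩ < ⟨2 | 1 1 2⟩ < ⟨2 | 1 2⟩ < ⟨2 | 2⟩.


Δ(Σ) — 7 vertices, 5 min non-faces:

  {0,1}:  v_{0} + v_{1} = v_{5}  ⟹  sig = ⟨2 | 1⟩
  {2,4}:  v_{2} + v_{4} = v_{0}  ⟹  sig = ⟨2 | 1⟩
  {1,4}:  v_{1} + v_{4} = v_{3} + 2·v_{5} + v_{6}  ⟹  sig = ⟨2 | 1 1 2⟩
  {2,3,5,6}:  v_{2} + v_{3} + v_{5} + v_{6} = 0  ⟹  sig = ⟨4 | 0⟩
  {0,3,5,6}:  v_{0} + v_{3} + v_{5} + v_{6} = v_{4}  ⟹  sig = ⟨4 | 1⟩

Signatures (|P|; sorted positive RHS coefficients), sorted:
{ ⟨2 | 1⟩ ×2,  ⟨2 | 1 1 2⟩,  ⟨4 | 0⟩,  ⟨4 | 1⟩ }


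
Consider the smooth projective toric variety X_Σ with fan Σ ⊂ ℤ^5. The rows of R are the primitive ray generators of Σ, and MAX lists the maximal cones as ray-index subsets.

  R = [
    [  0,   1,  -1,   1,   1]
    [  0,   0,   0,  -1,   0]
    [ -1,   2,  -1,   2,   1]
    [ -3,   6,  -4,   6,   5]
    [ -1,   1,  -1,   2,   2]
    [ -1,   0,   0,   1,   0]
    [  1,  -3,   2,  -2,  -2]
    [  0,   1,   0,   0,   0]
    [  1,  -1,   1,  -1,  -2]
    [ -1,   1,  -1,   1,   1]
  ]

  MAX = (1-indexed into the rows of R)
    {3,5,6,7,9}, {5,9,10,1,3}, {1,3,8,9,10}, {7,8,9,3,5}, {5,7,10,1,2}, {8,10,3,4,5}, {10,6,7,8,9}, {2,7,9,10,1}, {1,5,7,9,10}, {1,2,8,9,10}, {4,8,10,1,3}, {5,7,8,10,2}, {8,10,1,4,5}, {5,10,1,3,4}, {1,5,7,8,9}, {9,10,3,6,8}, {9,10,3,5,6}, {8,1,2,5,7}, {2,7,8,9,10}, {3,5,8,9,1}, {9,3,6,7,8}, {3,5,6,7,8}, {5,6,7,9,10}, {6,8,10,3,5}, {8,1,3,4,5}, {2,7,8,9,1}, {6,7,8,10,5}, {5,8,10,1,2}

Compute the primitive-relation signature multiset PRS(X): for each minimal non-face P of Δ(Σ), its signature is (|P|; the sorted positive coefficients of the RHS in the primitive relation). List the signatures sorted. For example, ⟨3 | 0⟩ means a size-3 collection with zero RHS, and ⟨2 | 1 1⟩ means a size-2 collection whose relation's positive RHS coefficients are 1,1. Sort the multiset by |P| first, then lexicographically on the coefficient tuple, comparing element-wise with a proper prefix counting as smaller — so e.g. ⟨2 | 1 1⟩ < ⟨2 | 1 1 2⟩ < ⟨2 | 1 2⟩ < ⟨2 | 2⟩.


14 collections generate NE(X_Σ); each relation:

  {2,3}:  v_{2} + v_{3} = v_{8} + v_{10}  so sig = ⟨2 | 1 1⟩
  {4,7}:  v_{4} + v_{7} = v_{3} + v_{5}  so sig = ⟨2 | 1 1⟩
  {1,6}:  v_{1} + v_{6} = v_{5} + v_{9} + v_{10}  so sig = ⟨2 | 1 1 1⟩
  {2,6}:  v_{2} + v_{6} = v_{7} + v_{8} + 2·v_{10}  so sig = ⟨2 | 1 1 2⟩
  {4,6}:  v_{4} + v_{6} = 2·v_{3} + v_{5} + v_{10}  so sig = ⟨2 | 1 1 2⟩
  {2,4}:  v_{2} + v_{4} = v_{1} + v_{5} + 2·v_{8} + 2·v_{10}  so sig = ⟨2 | 1 1 2 2⟩
  {4,9}:  v_{4} + v_{9} = v_{1} + 2·v_{3}  so sig = ⟨2 | 1 2⟩
  {2,5,9}:  v_{2} + v_{5} + v_{9} = 0  so sig = ⟨3 | 0⟩
  {3,7,10}:  v_{3} + v_{7} + v_{10} = v_{6}  so sig = ⟨3 | 1⟩
  {1,3,7}:  v_{1} + v_{3} + v_{7} = v_{5} + v_{9}  so sig = ⟨3 | 1 1⟩
  {1,7,8,10}:  v_{1} + v_{7} + v_{8} + v_{10} = 0  so sig = ⟨4 | 0⟩
  {5,8,9,10}:  v_{5} + v_{8} + v_{9} + v_{10} = v_{3}  so sig = ⟨4 | 1⟩
  {5,6,8,9}:  v_{5} + v_{6} + v_{8} + v_{9} = 2·v_{3} + v_{7}  so sig = ⟨4 | 1 2⟩
  {1,3,5,8,10}:  v_{1} + v_{3} + v_{5} + v_{8} + v_{10} = v_{4}  so sig = ⟨5 | 1⟩

Signatures (|P|; sorted positive RHS coefficients), sorted:
[⟨2 | 1 1⟩, ⟨2 | 1 1⟩, ⟨2 | 1 1 1⟩, ⟨2 | 1 1 2⟩, ⟨2 | 1 1 2⟩, ⟨2 | 1 1 2 2⟩, ⟨2 | 1 2⟩, ⟨3 | 0⟩, ⟨3 | 1⟩, ⟨3 | 1 1⟩, ⟨4 | 0⟩, ⟨4 | 1⟩, ⟨4 | 1 2⟩, ⟨5 | 1⟩]


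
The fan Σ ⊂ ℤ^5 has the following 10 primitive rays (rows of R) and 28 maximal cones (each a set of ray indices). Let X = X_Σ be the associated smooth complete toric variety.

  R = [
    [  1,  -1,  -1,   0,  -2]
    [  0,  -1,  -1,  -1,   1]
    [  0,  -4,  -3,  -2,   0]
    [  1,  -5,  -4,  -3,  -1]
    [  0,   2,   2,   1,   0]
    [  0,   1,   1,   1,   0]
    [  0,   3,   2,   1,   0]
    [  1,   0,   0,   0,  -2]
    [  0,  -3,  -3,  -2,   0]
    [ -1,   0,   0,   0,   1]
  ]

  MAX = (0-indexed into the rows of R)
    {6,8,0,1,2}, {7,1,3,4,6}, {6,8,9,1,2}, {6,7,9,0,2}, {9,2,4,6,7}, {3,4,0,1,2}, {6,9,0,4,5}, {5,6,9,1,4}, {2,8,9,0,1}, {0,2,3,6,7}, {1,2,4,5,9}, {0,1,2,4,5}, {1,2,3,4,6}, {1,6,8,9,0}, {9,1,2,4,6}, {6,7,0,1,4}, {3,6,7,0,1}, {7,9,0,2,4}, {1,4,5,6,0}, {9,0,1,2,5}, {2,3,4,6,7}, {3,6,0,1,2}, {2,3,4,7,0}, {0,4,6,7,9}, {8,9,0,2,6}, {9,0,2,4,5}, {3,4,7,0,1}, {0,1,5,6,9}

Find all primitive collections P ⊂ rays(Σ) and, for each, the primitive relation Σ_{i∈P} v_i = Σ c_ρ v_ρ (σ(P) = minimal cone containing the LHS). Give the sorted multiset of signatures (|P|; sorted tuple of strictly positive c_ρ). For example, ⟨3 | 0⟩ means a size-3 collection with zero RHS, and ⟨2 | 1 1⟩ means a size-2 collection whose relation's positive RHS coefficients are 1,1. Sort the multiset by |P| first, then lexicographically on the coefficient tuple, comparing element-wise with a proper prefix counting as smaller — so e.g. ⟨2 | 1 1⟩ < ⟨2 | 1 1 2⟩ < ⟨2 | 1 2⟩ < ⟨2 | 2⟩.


14 minimal non-faces of Δ(Σ) (on 10 rays):

  {4,8}:  v_{4} + v_{8} = v_{2} + v_{6} — sig = ⟨2 | 1 1⟩
  {5,7}:  v_{5} + v_{7} = v_{0} + v_{4} — sig = ⟨2 | 1 1⟩
  {5,8}:  v_{5} + v_{8} = v_{0} + v_{1} + v_{9} — sig = ⟨2 | 1 1 1⟩
  {3,5}:  v_{3} + v_{5} = v_{0} + v_{1} + v_{2} + v_{4} — sig = ⟨2 | 1 1 1 1⟩
  {3,8}:  v_{3} + v_{8} = v_{0} + v_{1} + 3·v_{2} + 2·v_{6} — sig = ⟨2 | 1 1 2 3⟩
  {3,9}:  v_{3} + v_{9} = 2·v_{2} + v_{6} — sig = ⟨2 | 1 2⟩
  {7,8}:  v_{7} + v_{8} = v_{0} + 2·v_{2} + 2·v_{6} — sig = ⟨2 | 1 2 2⟩
  {2,5,6}:  v_{2} + v_{5} + v_{6} = 0 — sig = ⟨3 | 0⟩
  {1,2,7}:  v_{1} + v_{2} + v_{7} = v_{3} — sig = ⟨3 | 1⟩
  {1,7,9}:  v_{1} + v_{7} + v_{9} = v_{2} + v_{6} — sig = ⟨3 | 1 1⟩
  {0,1,4,9}:  v_{0} + v_{1} + v_{4} + v_{9} = 0 — sig = ⟨4 | 0⟩
  {0,2,4,6}:  v_{0} + v_{2} + v_{4} + v_{6} = v_{7} — sig = ⟨4 | 1⟩
  {0,3,4,6}:  v_{0} + v_{3} + v_{4} + v_{6} = v_{1} + 2·v_{7} — sig = ⟨4 | 1 2⟩
  {0,1,2,6,9}:  v_{0} + v_{1} + v_{2} + v_{6} + v_{9} = v_{8} — sig = ⟨5 | 1⟩

Signatures (|P|; sorted positive RHS coefficients), sorted:
{ ⟨2 | 1 1⟩ ×2,  ⟨2 | 1 1 1⟩,  ⟨2 | 1 1 1 1⟩,  ⟨2 | 1 1 2 3⟩,  ⟨2 | 1 2⟩,  ⟨2 | 1 2 2⟩,  ⟨3 | 0⟩,  ⟨3 | 1⟩,  ⟨3 | 1 1⟩,  ⟨4 | 0⟩,  ⟨4 | 1⟩,  ⟨4 | 1 2⟩,  ⟨5 | 1⟩ }


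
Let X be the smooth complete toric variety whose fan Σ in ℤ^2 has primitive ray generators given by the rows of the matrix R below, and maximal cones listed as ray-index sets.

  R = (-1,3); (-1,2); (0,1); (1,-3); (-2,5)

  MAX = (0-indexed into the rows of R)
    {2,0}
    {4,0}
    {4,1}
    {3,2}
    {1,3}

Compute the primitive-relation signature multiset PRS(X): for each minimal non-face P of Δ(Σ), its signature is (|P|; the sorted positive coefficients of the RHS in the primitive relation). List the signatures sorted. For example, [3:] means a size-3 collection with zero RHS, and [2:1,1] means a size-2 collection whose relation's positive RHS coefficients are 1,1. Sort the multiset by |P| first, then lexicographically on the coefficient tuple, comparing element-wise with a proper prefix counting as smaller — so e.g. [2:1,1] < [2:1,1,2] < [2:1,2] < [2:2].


Σ has 5 primitive collections:

  • {0,3}:  v_{0} + v_{3} = 0  so sig = [2:]
  • {0,1}:  v_{0} + v_{1} = v_{4}  so sig = [2:1]
  • {1,2}:  v_{1} + v_{2} = v_{0}  so sig = [2:1]
  • {3,4}:  v_{3} + v_{4} = v_{1}  so sig = [2:1]
  • {2,4}:  v_{2} + v_{4} = 2·v_{0}  so sig = [2:2]

Signatures (|P|; sorted positive RHS coefficients), sorted:
[[2:], [2:1], [2:1], [2:1], [2:2]]


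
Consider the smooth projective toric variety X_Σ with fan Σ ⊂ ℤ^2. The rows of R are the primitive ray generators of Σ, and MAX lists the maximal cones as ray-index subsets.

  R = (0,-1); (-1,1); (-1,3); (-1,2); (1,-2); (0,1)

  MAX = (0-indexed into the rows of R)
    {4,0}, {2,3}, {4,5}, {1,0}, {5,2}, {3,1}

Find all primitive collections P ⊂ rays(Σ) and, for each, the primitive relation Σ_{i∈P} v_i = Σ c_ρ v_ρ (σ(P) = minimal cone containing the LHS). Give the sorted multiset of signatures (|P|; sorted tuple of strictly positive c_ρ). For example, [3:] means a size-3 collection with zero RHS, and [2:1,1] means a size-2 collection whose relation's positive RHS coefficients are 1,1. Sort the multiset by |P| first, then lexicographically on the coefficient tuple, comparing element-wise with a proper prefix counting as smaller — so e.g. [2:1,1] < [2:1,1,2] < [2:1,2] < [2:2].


Minimal non-faces — 9 found among 6 rays, 6 max cones:

  {0,5}:  v_{0} + v_{5} = 0 — sig = [2:]
  {3,4}:  v_{3} + v_{4} = 0 — sig = [2:]
  {0,2}:  v_{0} + v_{2} = v_{3} — sig = [2:1]
  {0,3}:  v_{0} + v_{3} = v_{1} — sig = [2:1]
  {1,4}:  v_{1} + v_{4} = v_{0} — sig = [2:1]
  {1,5}:  v_{1} + v_{5} = v_{3} — sig = [2:1]
  {2,4}:  v_{2} + v_{4} = v_{5} — sig = [2:1]
  {3,5}:  v_{3} + v_{5} = v_{2} — sig = [2:1]
  {1,2}:  v_{1} + v_{2} = 2·v_{3} — sig = [2:2]

Sorted signature multiset PRS(X):
[[2:], [2:], [2:1], [2:1], [2:1], [2:1], [2:1], [2:1], [2:2]]


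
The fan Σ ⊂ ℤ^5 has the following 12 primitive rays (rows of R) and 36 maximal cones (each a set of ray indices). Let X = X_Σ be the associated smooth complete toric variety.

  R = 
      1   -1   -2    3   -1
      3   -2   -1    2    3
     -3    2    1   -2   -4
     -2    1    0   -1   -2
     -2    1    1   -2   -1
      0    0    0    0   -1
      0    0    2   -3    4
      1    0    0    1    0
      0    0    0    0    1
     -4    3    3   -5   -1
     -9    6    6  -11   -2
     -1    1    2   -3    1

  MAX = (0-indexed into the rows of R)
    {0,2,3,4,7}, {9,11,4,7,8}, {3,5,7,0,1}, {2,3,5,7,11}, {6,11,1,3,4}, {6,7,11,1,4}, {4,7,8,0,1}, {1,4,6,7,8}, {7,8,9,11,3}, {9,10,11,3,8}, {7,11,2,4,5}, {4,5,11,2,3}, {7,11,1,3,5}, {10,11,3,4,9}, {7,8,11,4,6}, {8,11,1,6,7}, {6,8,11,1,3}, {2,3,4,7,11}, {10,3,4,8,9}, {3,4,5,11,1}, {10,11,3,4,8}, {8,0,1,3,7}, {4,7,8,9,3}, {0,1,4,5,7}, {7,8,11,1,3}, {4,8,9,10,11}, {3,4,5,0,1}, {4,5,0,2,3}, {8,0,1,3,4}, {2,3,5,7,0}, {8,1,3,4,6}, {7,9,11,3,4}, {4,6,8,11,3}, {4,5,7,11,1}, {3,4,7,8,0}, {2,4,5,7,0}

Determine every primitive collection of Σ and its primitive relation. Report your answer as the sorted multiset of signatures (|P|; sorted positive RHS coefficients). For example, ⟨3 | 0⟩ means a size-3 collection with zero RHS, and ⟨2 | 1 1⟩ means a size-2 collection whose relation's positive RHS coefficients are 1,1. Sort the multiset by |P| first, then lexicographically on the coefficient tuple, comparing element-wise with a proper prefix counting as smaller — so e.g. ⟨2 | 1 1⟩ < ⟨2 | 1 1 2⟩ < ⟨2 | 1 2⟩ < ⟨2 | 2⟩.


The 24 primitive collections of Σ (r=12, n=5):

  P={0,11}:  v_{0} + v_{11} = 0 — sig = ⟨2 | 0⟩
  P={5,8}:  v_{5} + v_{8} = 0 — sig = ⟨2 | 0⟩
  P={1,2}:  v_{1} + v_{2} = v_{5} — sig = ⟨2 | 1⟩
  P={1,9}:  v_{1} + v_{9} = v_{8} + v_{11} — sig = ⟨2 | 1 1⟩
  P={2,6}:  v_{2} + v_{6} = v_{4} + v_{11} — sig = ⟨2 | 1 1⟩
  P={0,6}:  v_{0} + v_{6} = v_{1} + v_{4} + v_{8} — sig = ⟨2 | 1 1 1⟩
  P={2,8}:  v_{2} + v_{8} = v_{3} + v_{4} + v_{7} — sig = ⟨2 | 1 1 1⟩
  P={5,6}:  v_{5} + v_{6} = v_{1} + v_{4} + v_{11} — sig = ⟨2 | 1 1 1⟩
  P={0,9}:  v_{0} + v_{9} = v_{3} + v_{4} + v_{7} + v_{8} — sig = ⟨2 | 1 1 1 1⟩
  P={0,10}:  v_{0} + v_{10} = v_{3} + v_{4} + v_{8} + v_{9} — sig = ⟨2 | 1 1 1 1⟩
  P={5,9}:  v_{5} + v_{9} = v_{3} + v_{4} + v_{7} + v_{11} — sig = ⟨2 | 1 1 1 1⟩
  P={5,10}:  v_{5} + v_{10} = v_{3} + v_{4} + v_{9} + v_{11} — sig = ⟨2 | 1 1 1 1⟩
  P={2,10}:  v_{2} + v_{10} = 2·v_{3} + 2·v_{4} + v_{7} + v_{9} + v_{11} — sig = ⟨2 | 1 1 1 2 2⟩
  P={1,10}:  v_{1} + v_{10} = v_{3} + v_{4} + 2·v_{8} + 2·v_{11} — sig = ⟨2 | 1 1 2 2⟩
  P={6,9}:  v_{6} + v_{9} = v_{4} + 2·v_{8} + 2·v_{11} — sig = ⟨2 | 1 2 2⟩
  P={2,9}:  v_{2} + v_{9} = 2·v_{3} + 2·v_{4} + 2·v_{7} + v_{11} — sig = ⟨2 | 1 2 2 2⟩
  P={6,10}:  v_{6} + v_{10} = v_{3} + 2·v_{4} + 3·v_{8} + 3·v_{11} — sig = ⟨2 | 1 2 3 3⟩
  P={7,10}:  v_{7} + v_{10} = 2·v_{9} — sig = ⟨2 | 2⟩
  P={3,6,7}:  v_{3} + v_{6} + v_{7} = v_{8} + v_{11} — sig = ⟨3 | 1 1⟩
  P={1,3,4,7}:  v_{1} + v_{3} + v_{4} + v_{7} = 0 — sig = ⟨4 | 0⟩
  P={1,4,8,11}:  v_{1} + v_{4} + v_{8} + v_{11} = v_{6} — sig = ⟨4 | 1⟩
  P={3,4,5,7}:  v_{3} + v_{4} + v_{5} + v_{7} = v_{2} — sig = ⟨4 | 1⟩
  P={3,4,7,8,11}:  v_{3} + v_{4} + v_{7} + v_{8} + v_{11} = v_{9} — sig = ⟨5 | 1⟩
  P={3,4,8,9,11}:  v_{3} + v_{4} + v_{8} + v_{9} + v_{11} = v_{10} — sig = ⟨5 | 1⟩

Signatures (|P|; sorted positive RHS coefficients), sorted:
[⟨2 | 0⟩, ⟨2 | 0⟩, ⟨2 | 1⟩, ⟨2 | 1 1⟩, ⟨2 | 1 1⟩, ⟨2 | 1 1 1⟩, ⟨2 | 1 1 1⟩, ⟨2 | 1 1 1⟩, ⟨2 | 1 1 1 1⟩, ⟨2 | 1 1 1 1⟩, ⟨2 | 1 1 1 1⟩, ⟨2 | 1 1 1 1⟩, ⟨2 | 1 1 1 2 2⟩, ⟨2 | 1 1 2 2⟩, ⟨2 | 1 2 2⟩, ⟨2 | 1 2 2 2⟩, ⟨2 | 1 2 3 3⟩, ⟨2 | 2⟩, ⟨3 | 1 1⟩, ⟨4 | 0⟩, ⟨4 | 1⟩, ⟨4 | 1⟩, ⟨5 | 1⟩, ⟨5 | 1⟩]


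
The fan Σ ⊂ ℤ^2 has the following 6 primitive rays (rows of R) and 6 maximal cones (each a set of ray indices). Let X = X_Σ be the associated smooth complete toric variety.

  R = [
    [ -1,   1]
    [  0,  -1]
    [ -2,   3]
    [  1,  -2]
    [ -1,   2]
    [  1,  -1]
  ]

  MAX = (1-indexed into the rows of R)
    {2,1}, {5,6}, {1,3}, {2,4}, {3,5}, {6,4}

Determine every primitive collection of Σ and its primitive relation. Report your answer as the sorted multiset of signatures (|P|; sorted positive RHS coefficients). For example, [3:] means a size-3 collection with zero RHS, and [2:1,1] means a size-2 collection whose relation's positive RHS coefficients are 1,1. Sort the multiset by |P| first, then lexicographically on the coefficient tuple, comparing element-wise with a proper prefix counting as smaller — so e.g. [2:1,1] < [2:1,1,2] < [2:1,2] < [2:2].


The 9 primitive collections of Σ (r=6, n=2):

  P={1,6}:  v_{1} + v_{6} = 0  so sig = [2:]
  P={4,5}:  v_{4} + v_{5} = 0  so sig = [2:]
  P={1,4}:  v_{1} + v_{4} = v_{2}  so sig = [2:1]
  P={1,5}:  v_{1} + v_{5} = v_{3}  so sig = [2:1]
  P={2,5}:  v_{2} + v_{5} = v_{1}  so sig = [2:1]
  P={2,6}:  v_{2} + v_{6} = v_{4}  so sig = [2:1]
  P={3,4}:  v_{3} + v_{4} = v_{1}  so sig = [2:1]
  P={3,6}:  v_{3} + v_{6} = v_{5}  so sig = [2:1]
  P={2,3}:  v_{2} + v_{3} = 2·v_{1}  so sig = [2:2]

Signatures (|P|; sorted positive RHS coefficients), sorted:
    [2:]
    [2:]
    [2:1]
    [2:1]
    [2:1]
    [2:1]
    [2:1]
    [2:1]
    [2:2]


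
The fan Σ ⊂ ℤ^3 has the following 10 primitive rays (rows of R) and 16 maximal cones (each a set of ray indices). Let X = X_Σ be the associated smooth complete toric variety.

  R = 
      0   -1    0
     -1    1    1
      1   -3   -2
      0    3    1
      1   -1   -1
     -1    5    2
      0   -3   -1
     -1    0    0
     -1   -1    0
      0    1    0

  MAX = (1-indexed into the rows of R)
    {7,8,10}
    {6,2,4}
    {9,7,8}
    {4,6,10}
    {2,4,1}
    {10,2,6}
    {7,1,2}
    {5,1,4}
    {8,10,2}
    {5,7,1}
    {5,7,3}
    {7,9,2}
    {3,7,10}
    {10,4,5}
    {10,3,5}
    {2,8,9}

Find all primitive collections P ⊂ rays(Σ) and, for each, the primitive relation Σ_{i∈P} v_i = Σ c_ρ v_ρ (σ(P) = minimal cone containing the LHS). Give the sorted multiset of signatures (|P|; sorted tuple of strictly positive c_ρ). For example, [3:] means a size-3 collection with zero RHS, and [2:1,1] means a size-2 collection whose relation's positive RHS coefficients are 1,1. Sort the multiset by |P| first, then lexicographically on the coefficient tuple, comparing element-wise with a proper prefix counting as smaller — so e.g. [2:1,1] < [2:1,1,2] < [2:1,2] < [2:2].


|primitive collections| = 25. Relations:

  • {1,10}:  v_{1} + v_{10} = 0  ⟹  sig = [2:]
  • {2,5}:  v_{2} + v_{5} = 0  ⟹  sig = [2:]
  • {4,7}:  v_{4} + v_{7} = 0  ⟹  sig = [2:]
  • {1,8}:  v_{1} + v_{8} = v_{9}  ⟹  sig = [2:1]
  • {9,10}:  v_{9} + v_{10} = v_{8}  ⟹  sig = [2:1]
  • {1,3}:  v_{1} + v_{3} = v_{5} + v_{7}  ⟹  sig = [2:1,1]
  • {1,6}:  v_{1} + v_{6} = v_{2} + v_{4}  ⟹  sig = [2:1,1]
  • {1,9}:  v_{1} + v_{9} = v_{2} + v_{7}  ⟹  sig = [2:1,1]
  • {2,3}:  v_{2} + v_{3} = v_{7} + v_{10}  ⟹  sig = [2:1,1]
  • {3,4}:  v_{3} + v_{4} = v_{5} + v_{10}  ⟹  sig = [2:1,1]
  • {4,9}:  v_{4} + v_{9} = v_{2} + v_{10}  ⟹  sig = [2:1,1]
  • {5,6}:  v_{5} + v_{6} = v_{4} + v_{10}  ⟹  sig = [2:1,1]
  • {5,9}:  v_{5} + v_{9} = v_{7} + v_{10}  ⟹  sig = [2:1,1]
  • {6,7}:  v_{6} + v_{7} = v_{2} + v_{10}  ⟹  sig = [2:1,1]
  • {4,8}:  v_{4} + v_{8} = v_{2} + 2·v_{10}  ⟹  sig = [2:1,2]
  • {5,8}:  v_{5} + v_{8} = v_{7} + 2·v_{10}  ⟹  sig = [2:1,2]
  • {3,6}:  v_{3} + v_{6} = 2·v_{10}  ⟹  sig = [2:2]
  • {3,9}:  v_{3} + v_{9} = 2·v_{7} + 2·v_{10}  ⟹  sig = [2:2,2]
  • {6,9}:  v_{6} + v_{9} = 2·v_{2} + 2·v_{10}  ⟹  sig = [2:2,2]
  • {3,8}:  v_{3} + v_{8} = 2·v_{7} + 3·v_{10}  ⟹  sig = [2:2,3]
  • {6,8}:  v_{6} + v_{8} = 2·v_{2} + 3·v_{10}  ⟹  sig = [2:2,3]
  • {2,4,10}:  v_{2} + v_{4} + v_{10} = v_{6}  ⟹  sig = [3:1]
  • {2,7,10}:  v_{2} + v_{7} + v_{10} = v_{9}  ⟹  sig = [3:1]
  • {5,7,10}:  v_{5} + v_{7} + v_{10} = v_{3}  ⟹  sig = [3:1]
  • {2,7,8}:  v_{2} + v_{7} + v_{8} = 2·v_{9}  ⟹  sig = [3:2]

so the primitive-relation signature multiset is
[[2:], [2:], [2:], [2:1], [2:1], [2:1,1], [2:1,1], [2:1,1], [2:1,1], [2:1,1], [2:1,1], [2:1,1], [2:1,1], [2:1,1], [2:1,2], [2:1,2], [2:2], [2:2,2], [2:2,2], [2:2,3], [2:2,3], [3:1], [3:1], [3:1], [3:2]]
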